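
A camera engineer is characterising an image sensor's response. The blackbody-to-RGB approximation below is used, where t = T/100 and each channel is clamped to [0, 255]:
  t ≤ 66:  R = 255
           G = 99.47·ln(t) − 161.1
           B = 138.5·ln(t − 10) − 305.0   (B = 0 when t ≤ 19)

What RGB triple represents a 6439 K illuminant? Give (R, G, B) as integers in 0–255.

t = 6439/100 = 64.39; the t ≤ 66 branch applies.
R = 255 by definition for t ≤ 66.
G = 99.47·ln 64.39 − 161.1 = 99.47·4.1650 − 161.1 = 253.188.
B = 138.5·ln(64.39 − 10) − 305.0 = 138.5·ln 54.39 − 305.0 = 138.5·3.9962 − 305.0 = 248.471.
Rounded: (255, 253, 248).

(255, 253, 248)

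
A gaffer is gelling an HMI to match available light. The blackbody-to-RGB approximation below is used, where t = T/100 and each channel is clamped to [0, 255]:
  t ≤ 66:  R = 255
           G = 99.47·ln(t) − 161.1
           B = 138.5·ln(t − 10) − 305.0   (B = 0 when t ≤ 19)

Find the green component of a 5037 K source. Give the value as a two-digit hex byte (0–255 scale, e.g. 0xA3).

t = 5037/100 = 50.37; the t ≤ 66 branch applies.
G = 99.47·ln 50.37 − 161.1 = 99.47·3.9194 − 161.1 = 228.762.
Rounded: 229; in hex, 0xE5.

0xE5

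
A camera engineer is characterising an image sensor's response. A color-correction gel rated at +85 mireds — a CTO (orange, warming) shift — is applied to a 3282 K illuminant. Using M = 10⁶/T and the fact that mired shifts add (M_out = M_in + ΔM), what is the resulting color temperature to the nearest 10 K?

2570 K

M_in = 10⁶/3282 = 304.69 mireds.
M_out = 304.69 + (+85) = 389.69 mireds.
T_out = 10⁶/389.69 = 2566.1 K → 2570 K.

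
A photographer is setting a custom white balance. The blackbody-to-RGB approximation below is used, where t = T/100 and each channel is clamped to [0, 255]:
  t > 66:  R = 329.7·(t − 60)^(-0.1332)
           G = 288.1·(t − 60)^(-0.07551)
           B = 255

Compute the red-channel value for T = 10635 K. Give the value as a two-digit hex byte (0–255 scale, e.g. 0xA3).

t = 10635/100 = 106.35; the t > 66 branch applies.
R = 329.7·(106.35 − 60)^(-0.1332) = 329.7·46.35^(-0.1332) = 329.7·0.59990 = 197.789.
Rounded: 198; in hex, 0xC6.

0xC6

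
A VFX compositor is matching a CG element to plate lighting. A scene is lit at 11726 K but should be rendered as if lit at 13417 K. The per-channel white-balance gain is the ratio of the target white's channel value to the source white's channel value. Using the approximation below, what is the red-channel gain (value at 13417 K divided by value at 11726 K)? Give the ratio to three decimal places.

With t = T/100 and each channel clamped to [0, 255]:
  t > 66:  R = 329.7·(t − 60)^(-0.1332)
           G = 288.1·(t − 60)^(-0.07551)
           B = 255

0.966

At 11726 K (t = 117.26):
  R = 329.7·(117.26 − 60)^(-0.1332) = 329.7·57.26^(-0.1332) = 329.7·0.58325 = 192.297.
At 13417 K (t = 134.17):
  R = 329.7·(134.17 − 60)^(-0.1332) = 329.7·74.17^(-0.1332) = 329.7·0.56349 = 185.782.
Gain = 185.782 / 192.297 = 0.9661 → 0.966.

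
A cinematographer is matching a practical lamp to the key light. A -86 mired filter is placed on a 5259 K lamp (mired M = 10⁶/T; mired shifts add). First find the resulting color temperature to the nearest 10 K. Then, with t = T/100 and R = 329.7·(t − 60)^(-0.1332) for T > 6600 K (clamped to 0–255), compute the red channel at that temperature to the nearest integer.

205

M_in = 10⁶/5259 = 190.15; M_out = 190.15 + (-86) = 104.15.
T_out = 10⁶/104.15 = 9601.5 K → 9600 K; t = 96.
R = 329.7·(96 − 60)^(-0.1332) = 329.7·36^(-0.1332) = 329.7·0.62044 = 204.559.
Rounded: 205.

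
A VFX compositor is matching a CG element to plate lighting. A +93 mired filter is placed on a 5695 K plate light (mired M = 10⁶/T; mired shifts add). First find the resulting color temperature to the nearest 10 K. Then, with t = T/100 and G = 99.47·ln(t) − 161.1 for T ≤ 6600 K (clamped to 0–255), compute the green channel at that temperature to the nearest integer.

199

M_in = 10⁶/5695 = 175.59; M_out = 175.59 + (+93) = 268.59.
T_out = 10⁶/268.59 = 3723.1 K → 3720 K; t = 37.2.
G = 99.47·ln 37.2 − 161.1 = 99.47·3.6163 − 161.1 = 198.614.
Rounded: 199.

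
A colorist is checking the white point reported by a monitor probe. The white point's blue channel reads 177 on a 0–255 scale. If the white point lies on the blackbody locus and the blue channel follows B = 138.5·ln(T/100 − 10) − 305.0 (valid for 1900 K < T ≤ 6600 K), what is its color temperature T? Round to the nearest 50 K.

ln(t − 10) = (177 + 305.0) / 138.5 = 3.4801.
t − 10 = e^3.4801 = 32.464, so t = 42.464.
T = 100·t = 4246 K → 4250 K to the nearest 50 K.

4250 K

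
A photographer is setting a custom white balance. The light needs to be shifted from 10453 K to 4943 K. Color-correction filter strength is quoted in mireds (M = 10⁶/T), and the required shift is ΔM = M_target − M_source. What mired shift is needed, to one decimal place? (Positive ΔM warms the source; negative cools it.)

M_source = 10⁶/10453 = 95.666; M_target = 10⁶/4943 = 202.306.
ΔM = 202.306 − 95.666 = 106.640 → +106.6 mireds, a warming shift.

+106.6 mireds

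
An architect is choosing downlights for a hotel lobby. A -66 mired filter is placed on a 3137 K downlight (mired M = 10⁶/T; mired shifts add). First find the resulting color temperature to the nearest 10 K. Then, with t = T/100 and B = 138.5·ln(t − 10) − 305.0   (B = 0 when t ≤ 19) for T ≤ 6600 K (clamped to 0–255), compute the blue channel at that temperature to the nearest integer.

M_in = 10⁶/3137 = 318.78; M_out = 318.78 + (-66) = 252.78.
T_out = 10⁶/252.78 = 3956.1 K → 3960 K; t = 39.6.
B = 138.5·ln(39.6 − 10) − 305.0 = 138.5·ln 29.6 − 305.0 = 138.5·3.3878 − 305.0 = 164.207.
Rounded: 164.

164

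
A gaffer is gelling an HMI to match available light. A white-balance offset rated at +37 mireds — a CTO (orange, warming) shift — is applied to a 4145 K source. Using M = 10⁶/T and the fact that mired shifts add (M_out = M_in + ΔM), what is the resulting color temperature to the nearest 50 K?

3600 K

M_in = 10⁶/4145 = 241.25 mireds.
M_out = 241.25 + (+37) = 278.25 mireds.
T_out = 10⁶/278.25 = 3593.8 K → 3600 K.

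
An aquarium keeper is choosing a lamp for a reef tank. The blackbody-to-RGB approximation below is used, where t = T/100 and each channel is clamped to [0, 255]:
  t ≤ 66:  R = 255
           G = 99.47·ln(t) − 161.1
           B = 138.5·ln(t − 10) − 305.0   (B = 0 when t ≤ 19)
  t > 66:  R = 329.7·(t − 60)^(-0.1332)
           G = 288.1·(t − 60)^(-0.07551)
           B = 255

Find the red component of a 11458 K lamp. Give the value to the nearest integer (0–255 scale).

t = 11458/100 = 114.58; the t > 66 branch applies.
R = 329.7·(114.58 − 60)^(-0.1332) = 329.7·54.58^(-0.1332) = 329.7·0.58699 = 193.529.
Rounded: 194.

194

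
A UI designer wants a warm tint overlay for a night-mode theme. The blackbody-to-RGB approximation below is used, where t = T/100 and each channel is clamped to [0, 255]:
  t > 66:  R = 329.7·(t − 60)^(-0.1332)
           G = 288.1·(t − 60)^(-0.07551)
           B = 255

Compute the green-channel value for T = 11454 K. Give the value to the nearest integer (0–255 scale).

213

t = 11454/100 = 114.54; the t > 66 branch applies.
G = 288.1·(114.54 − 60)^(-0.07551) = 288.1·54.54^(-0.07551) = 288.1·0.73937 = 213.012.
Rounded: 213.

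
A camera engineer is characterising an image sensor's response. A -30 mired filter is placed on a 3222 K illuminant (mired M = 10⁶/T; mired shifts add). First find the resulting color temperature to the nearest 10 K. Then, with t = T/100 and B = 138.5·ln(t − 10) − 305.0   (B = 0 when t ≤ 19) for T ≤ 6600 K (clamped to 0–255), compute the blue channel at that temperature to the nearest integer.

145

M_in = 10⁶/3222 = 310.37; M_out = 310.37 + (-30) = 280.37.
T_out = 10⁶/280.37 = 3566.8 K → 3570 K; t = 35.7.
B = 138.5·ln(35.7 − 10) − 305.0 = 138.5·ln 25.7 − 305.0 = 138.5·3.2465 − 305.0 = 144.639.
Rounded: 145.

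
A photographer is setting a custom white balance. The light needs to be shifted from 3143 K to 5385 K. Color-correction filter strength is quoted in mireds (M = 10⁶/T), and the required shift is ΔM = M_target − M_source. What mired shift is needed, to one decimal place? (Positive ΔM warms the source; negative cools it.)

M_source = 10⁶/3143 = 318.167; M_target = 10⁶/5385 = 185.701.
ΔM = 185.701 − 318.167 = -132.466 → -132.5 mireds, a cooling shift.

-132.5 mireds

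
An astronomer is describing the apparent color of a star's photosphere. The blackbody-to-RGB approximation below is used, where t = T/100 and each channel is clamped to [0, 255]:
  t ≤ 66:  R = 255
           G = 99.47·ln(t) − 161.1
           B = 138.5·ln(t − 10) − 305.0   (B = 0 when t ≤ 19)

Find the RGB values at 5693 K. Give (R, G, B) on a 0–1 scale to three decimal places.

(1.000, 0.945, 0.894)

t = 5693/100 = 56.93; the t ≤ 66 branch applies.
R = 255 by definition for t ≤ 66.
G = 99.47·ln 56.93 − 161.1 = 99.47·4.0418 − 161.1 = 240.940.
B = 138.5·ln(56.93 − 10) − 305.0 = 138.5·ln 46.93 − 305.0 = 138.5·3.8487 − 305.0 = 228.039.
Dividing each by 255: (1.0000, 0.9449, 0.8943) → (1.000, 0.945, 0.894).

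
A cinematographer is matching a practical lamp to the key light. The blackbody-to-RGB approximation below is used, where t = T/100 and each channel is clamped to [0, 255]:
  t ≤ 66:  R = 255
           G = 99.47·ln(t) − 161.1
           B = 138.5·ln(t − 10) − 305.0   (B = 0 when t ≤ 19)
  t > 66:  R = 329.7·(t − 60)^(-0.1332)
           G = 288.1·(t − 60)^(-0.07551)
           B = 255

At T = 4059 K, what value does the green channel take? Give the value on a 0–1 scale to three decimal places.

t = 4059/100 = 40.59; the t ≤ 66 branch applies.
G = 99.47·ln 40.59 − 161.1 = 99.47·3.7035 − 161.1 = 207.289.
On a 0–1 scale: 207.289/255 = 0.8129 → 0.813.

0.813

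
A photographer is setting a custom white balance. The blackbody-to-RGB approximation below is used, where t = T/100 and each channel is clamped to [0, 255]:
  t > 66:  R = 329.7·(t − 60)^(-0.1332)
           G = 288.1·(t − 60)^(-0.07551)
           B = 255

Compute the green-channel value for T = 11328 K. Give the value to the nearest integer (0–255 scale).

213

t = 11328/100 = 113.28; the t > 66 branch applies.
G = 288.1·(113.28 − 60)^(-0.07551) = 288.1·53.28^(-0.07551) = 288.1·0.74067 = 213.388.
Rounded: 213.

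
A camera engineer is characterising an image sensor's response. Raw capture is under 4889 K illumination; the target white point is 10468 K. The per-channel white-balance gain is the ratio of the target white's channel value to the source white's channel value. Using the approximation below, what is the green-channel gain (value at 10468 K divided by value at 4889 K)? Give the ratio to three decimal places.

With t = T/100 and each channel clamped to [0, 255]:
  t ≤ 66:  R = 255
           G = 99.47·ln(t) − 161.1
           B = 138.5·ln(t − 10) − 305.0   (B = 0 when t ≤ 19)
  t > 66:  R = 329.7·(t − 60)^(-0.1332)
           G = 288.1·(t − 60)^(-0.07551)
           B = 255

At 4889 K (t = 48.89):
  G = 99.47·ln 48.89 − 161.1 = 99.47·3.8896 − 161.1 = 225.796.
At 10468 K (t = 104.68):
  G = 288.1·(104.68 − 60)^(-0.07551) = 288.1·44.68^(-0.07551) = 288.1·0.75059 = 216.244.
Gain = 216.244 / 225.796 = 0.9577 → 0.958.

0.958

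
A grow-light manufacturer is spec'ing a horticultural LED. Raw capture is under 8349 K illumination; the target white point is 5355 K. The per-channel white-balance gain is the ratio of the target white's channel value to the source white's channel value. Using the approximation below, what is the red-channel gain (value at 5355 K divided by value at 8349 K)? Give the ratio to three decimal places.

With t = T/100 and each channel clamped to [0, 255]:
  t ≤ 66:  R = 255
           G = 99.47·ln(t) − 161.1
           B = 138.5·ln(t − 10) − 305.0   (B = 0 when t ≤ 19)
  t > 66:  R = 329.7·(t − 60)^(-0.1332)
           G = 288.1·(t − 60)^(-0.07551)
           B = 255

1.178

At 8349 K (t = 83.49):
  R = 329.7·(83.49 − 60)^(-0.1332) = 329.7·23.49^(-0.1332) = 329.7·0.65675 = 216.530.
At 5355 K (t = 53.55):
  R = 255 by definition for t ≤ 66.
Gain = 255.000 / 216.530 = 1.1777 → 1.178.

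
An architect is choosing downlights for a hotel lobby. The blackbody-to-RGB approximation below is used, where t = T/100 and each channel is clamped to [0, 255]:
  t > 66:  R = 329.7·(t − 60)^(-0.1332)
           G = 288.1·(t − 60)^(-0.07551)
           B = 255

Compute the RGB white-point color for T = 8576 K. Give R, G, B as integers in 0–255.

R=214, G=225, B=255

t = 8576/100 = 85.76; the t > 66 branch applies.
R = 329.7·(85.76 − 60)^(-0.1332) = 329.7·25.76^(-0.1332) = 329.7·0.64873 = 213.885.
G = 288.1·(85.76 − 60)^(-0.07551) = 288.1·25.76^(-0.07551) = 288.1·0.78246 = 225.425.
B = 255 by definition for t > 66.
Rounded: (214, 225, 255).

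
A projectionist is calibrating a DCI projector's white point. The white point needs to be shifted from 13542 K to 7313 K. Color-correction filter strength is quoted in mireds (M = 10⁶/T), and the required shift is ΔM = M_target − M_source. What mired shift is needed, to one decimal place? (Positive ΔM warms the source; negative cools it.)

+62.9 mireds

M_source = 10⁶/13542 = 73.844; M_target = 10⁶/7313 = 136.743.
ΔM = 136.743 − 73.844 = 62.898 → +62.9 mireds, a warming shift.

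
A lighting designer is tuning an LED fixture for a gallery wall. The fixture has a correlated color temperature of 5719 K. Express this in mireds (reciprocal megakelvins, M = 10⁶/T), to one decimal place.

174.9 mireds

M = 10⁶ / 5719 = 174.856 → 174.9 mireds.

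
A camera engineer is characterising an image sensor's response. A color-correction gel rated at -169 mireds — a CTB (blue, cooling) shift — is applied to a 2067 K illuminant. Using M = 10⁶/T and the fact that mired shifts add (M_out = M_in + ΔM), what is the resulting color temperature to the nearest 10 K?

M_in = 10⁶/2067 = 483.79 mireds.
M_out = 483.79 + (-169) = 314.79 mireds.
T_out = 10⁶/314.79 = 3176.7 K → 3180 K.

3180 K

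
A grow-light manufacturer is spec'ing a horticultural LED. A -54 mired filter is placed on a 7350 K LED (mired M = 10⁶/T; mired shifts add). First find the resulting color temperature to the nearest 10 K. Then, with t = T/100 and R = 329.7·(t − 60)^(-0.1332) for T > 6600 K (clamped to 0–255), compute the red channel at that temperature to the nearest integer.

190

M_in = 10⁶/7350 = 136.05; M_out = 136.05 + (-54) = 82.05.
T_out = 10⁶/82.05 = 12187.0 K → 12190 K; t = 121.9.
R = 329.7·(121.9 − 60)^(-0.1332) = 329.7·61.9^(-0.1332) = 329.7·0.57723 = 190.312.
Rounded: 190.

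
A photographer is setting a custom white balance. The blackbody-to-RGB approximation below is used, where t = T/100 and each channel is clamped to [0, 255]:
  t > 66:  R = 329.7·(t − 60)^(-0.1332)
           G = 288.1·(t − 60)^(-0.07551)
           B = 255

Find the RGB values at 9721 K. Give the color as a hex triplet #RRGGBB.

#CCDBFF

t = 9721/100 = 97.21; the t > 66 branch applies.
R = 329.7·(97.21 − 60)^(-0.1332) = 329.7·37.21^(-0.1332) = 329.7·0.61771 = 203.661.
G = 288.1·(97.21 − 60)^(-0.07551) = 288.1·37.21^(-0.07551) = 288.1·0.76103 = 219.252.
B = 255 by definition for t > 66.
Rounded: (204, 219, 255).
In hex: #CCDBFF.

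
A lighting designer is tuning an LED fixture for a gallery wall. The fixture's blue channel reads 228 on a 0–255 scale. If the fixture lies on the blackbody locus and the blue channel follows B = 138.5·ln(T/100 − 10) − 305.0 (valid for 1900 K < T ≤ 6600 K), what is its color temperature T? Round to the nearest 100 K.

ln(t − 10) = (228 + 305.0) / 138.5 = 3.8484.
t − 10 = e^3.8484 = 46.917, so t = 56.917.
T = 100·t = 5692 K → 5700 K to the nearest 100 K.

5700 K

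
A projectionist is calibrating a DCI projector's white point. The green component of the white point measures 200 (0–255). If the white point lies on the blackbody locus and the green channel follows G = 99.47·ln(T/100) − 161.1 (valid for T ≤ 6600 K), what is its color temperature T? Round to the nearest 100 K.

ln t = (200 + 161.1) / 99.47 = 3.6302.
t = e^3.6302 = 37.722.
T = 100·t = 3772 K → 3800 K to the nearest 100 K.

3800 K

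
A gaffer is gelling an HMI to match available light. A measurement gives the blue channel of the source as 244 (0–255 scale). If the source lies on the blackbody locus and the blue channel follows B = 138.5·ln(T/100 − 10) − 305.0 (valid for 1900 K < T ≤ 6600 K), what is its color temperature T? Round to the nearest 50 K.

ln(t − 10) = (244 + 305.0) / 138.5 = 3.9639.
t − 10 = e^3.9639 = 52.662, so t = 62.662.
T = 100·t = 6266 K → 6250 K to the nearest 50 K.

6250 K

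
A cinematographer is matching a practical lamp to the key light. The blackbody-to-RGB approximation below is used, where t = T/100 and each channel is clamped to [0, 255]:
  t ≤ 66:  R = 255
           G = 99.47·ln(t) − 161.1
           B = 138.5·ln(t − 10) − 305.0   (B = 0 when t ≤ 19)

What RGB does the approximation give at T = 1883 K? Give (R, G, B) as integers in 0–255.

(255, 131, 0)

t = 1883/100 = 18.83; the t ≤ 66 branch applies.
R = 255 by definition for t ≤ 66.
G = 99.47·ln 18.83 − 161.1 = 99.47·2.9355 − 161.1 = 130.889.
t = 18.83 ≤ 19, so B = 0.
Rounded: (255, 131, 0).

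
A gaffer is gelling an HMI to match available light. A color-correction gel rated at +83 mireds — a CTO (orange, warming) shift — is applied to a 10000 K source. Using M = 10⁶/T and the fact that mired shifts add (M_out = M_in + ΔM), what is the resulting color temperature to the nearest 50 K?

M_in = 10⁶/10000 = 100.00 mireds.
M_out = 100.00 + (+83) = 183.00 mireds.
T_out = 10⁶/183.00 = 5464.5 K → 5450 K.

5450 K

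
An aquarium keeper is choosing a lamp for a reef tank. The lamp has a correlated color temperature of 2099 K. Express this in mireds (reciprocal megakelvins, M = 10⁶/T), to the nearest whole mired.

476 mireds

M = 10⁶ / 2099 = 476.417 → 476 mireds.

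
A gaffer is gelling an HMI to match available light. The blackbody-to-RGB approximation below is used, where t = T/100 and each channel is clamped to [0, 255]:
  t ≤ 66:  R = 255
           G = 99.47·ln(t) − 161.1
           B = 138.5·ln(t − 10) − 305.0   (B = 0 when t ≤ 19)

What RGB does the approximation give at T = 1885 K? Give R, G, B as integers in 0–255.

R=255, G=131, B=0

t = 1885/100 = 18.85; the t ≤ 66 branch applies.
R = 255 by definition for t ≤ 66.
G = 99.47·ln 18.85 − 161.1 = 99.47·2.9365 − 161.1 = 130.995.
t = 18.85 ≤ 19, so B = 0.
Rounded: (255, 131, 0).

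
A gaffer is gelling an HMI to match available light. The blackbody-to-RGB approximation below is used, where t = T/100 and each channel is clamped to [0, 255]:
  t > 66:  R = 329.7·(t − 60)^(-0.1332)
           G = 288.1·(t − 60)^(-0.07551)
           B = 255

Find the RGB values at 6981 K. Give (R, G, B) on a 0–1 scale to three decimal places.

t = 6981/100 = 69.81; the t > 66 branch applies.
R = 329.7·(69.81 − 60)^(-0.1332) = 329.7·9.81^(-0.1332) = 329.7·0.73775 = 243.236.
G = 288.1·(69.81 − 60)^(-0.07551) = 288.1·9.81^(-0.07551) = 288.1·0.84163 = 242.472.
B = 255 by definition for t > 66.
Dividing each by 255: (0.9539, 0.9509, 1.0000) → (0.954, 0.951, 1.000).

(0.954, 0.951, 1.000)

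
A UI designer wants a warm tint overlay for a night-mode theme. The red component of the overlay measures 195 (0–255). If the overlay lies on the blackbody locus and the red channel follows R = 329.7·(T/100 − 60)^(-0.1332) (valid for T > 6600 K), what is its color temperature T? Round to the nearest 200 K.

(t − 60)^(-0.1332) = 195/329.7 = 0.59145.
t − 60 = 0.59145^(1/-0.1332) = 0.59145^(-7.508) = 51.564, so t = 111.564.
T = 100·t = 11156 K → 11200 K to the nearest 200 K.

11200 K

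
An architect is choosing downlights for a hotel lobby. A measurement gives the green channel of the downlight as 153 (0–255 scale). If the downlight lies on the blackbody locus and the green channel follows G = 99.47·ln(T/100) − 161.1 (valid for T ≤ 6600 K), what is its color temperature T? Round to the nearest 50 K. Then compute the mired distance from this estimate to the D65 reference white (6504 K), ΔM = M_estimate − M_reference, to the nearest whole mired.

+272 mireds

ln t = (153 + 161.1) / 99.47 = 3.1577.
t = e^3.1577 = 23.517.
T = 100·t = 2352 K → 2350 K to the nearest 50 K.
M_estimate = 10⁶/2350 = 425.53; M_reference = 10⁶/6504 = 153.75.
ΔM = 425.53 − 153.75 = 271.78 → +272 mireds.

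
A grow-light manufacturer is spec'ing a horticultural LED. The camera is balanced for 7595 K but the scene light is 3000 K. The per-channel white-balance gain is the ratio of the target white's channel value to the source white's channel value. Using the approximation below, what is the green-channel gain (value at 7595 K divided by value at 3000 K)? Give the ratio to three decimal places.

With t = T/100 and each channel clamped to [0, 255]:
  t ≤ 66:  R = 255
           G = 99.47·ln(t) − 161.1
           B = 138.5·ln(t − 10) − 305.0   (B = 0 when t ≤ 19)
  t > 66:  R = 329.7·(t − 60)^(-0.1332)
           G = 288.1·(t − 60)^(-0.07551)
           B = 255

1.319

At 3000 K (t = 30):
  G = 99.47·ln 30 − 161.1 = 99.47·3.4012 − 161.1 = 177.217.
At 7595 K (t = 75.95):
  G = 288.1·(75.95 − 60)^(-0.07551) = 288.1·15.95^(-0.07551) = 288.1·0.81130 = 233.734.
Gain = 233.734 / 177.217 = 1.3189 → 1.319.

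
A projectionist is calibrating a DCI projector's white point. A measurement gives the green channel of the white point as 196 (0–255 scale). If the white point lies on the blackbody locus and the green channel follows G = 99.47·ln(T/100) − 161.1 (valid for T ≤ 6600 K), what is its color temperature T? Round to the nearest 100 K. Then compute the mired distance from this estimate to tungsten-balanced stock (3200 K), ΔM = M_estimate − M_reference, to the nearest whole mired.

-35 mireds

ln t = (196 + 161.1) / 99.47 = 3.5900.
t = e^3.5900 = 36.235.
T = 100·t = 3624 K → 3600 K to the nearest 100 K.
M_estimate = 10⁶/3600 = 277.78; M_reference = 10⁶/3200 = 312.50.
ΔM = 277.78 − 312.50 = -34.72 → -35 mireds.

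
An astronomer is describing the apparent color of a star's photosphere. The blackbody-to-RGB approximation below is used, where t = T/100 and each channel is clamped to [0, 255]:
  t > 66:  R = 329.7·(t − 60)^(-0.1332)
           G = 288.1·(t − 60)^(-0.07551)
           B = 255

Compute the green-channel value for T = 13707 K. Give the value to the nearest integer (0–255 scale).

t = 13707/100 = 137.07; the t > 66 branch applies.
G = 288.1·(137.07 − 60)^(-0.07551) = 288.1·77.07^(-0.07551) = 288.1·0.72031 = 207.522.
Rounded: 208.

208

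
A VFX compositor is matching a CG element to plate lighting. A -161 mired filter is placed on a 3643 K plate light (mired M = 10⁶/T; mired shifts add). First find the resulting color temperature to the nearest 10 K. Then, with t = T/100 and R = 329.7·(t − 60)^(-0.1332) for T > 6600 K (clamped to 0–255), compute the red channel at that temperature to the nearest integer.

M_in = 10⁶/3643 = 274.50; M_out = 274.50 + (-161) = 113.50.
T_out = 10⁶/113.50 = 8810.6 K → 8810 K; t = 88.1.
R = 329.7·(88.1 − 60)^(-0.1332) = 329.7·28.1^(-0.1332) = 329.7·0.64126 = 211.423.
Rounded: 211.

211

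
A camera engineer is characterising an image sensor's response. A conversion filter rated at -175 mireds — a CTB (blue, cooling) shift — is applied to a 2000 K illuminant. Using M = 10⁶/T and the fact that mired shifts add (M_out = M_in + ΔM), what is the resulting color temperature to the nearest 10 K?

M_in = 10⁶/2000 = 500.00 mireds.
M_out = 500.00 + (-175) = 325.00 mireds.
T_out = 10⁶/325.00 = 3076.9 K → 3080 K.

3080 K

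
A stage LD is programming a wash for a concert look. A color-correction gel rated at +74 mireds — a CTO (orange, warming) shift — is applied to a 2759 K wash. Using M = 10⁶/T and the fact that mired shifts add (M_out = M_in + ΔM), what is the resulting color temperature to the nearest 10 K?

2290 K

M_in = 10⁶/2759 = 362.45 mireds.
M_out = 362.45 + (+74) = 436.45 mireds.
T_out = 10⁶/436.45 = 2291.2 K → 2290 K.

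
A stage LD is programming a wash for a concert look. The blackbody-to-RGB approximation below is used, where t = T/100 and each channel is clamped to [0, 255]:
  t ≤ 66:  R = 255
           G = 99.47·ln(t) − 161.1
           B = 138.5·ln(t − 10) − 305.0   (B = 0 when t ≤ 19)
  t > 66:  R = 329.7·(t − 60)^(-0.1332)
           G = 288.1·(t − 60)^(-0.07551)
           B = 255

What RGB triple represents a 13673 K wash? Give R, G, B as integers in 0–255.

R=185, G=208, B=255

t = 13673/100 = 136.73; the t > 66 branch applies.
R = 329.7·(136.73 − 60)^(-0.1332) = 329.7·76.73^(-0.1332) = 329.7·0.56095 = 184.945.
G = 288.1·(136.73 − 60)^(-0.07551) = 288.1·76.73^(-0.07551) = 288.1·0.72055 = 207.591.
B = 255 by definition for t > 66.
Rounded: (185, 208, 255).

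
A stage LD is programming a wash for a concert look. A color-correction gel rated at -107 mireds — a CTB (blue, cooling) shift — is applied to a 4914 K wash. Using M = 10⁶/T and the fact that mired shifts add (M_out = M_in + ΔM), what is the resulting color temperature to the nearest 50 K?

M_in = 10⁶/4914 = 203.50 mireds.
M_out = 203.50 + (-107) = 96.50 mireds.
T_out = 10⁶/96.50 = 10362.7 K → 10350 K.

10350 K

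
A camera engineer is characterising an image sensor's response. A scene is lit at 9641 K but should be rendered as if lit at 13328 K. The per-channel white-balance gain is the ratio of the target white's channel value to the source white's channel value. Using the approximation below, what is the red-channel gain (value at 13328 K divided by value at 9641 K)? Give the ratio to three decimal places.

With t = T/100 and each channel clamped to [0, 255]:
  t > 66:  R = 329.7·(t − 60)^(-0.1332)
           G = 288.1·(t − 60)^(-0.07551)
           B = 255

0.911

At 9641 K (t = 96.41):
  R = 329.7·(96.41 − 60)^(-0.1332) = 329.7·36.41^(-0.1332) = 329.7·0.61951 = 204.251.
At 13328 K (t = 133.28):
  R = 329.7·(133.28 − 60)^(-0.1332) = 329.7·73.28^(-0.1332) = 329.7·0.56440 = 186.081.
Gain = 186.081 / 204.251 = 0.9110 → 0.911.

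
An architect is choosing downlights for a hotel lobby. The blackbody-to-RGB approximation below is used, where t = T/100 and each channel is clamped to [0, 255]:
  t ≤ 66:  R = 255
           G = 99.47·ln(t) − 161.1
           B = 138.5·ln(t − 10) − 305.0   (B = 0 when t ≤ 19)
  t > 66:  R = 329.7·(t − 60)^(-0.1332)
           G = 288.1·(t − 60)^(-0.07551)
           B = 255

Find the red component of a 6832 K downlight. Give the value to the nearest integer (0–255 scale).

249

t = 6832/100 = 68.32; the t > 66 branch applies.
R = 329.7·(68.32 − 60)^(-0.1332) = 329.7·8.32^(-0.1332) = 329.7·0.75412 = 248.633.
Rounded: 249.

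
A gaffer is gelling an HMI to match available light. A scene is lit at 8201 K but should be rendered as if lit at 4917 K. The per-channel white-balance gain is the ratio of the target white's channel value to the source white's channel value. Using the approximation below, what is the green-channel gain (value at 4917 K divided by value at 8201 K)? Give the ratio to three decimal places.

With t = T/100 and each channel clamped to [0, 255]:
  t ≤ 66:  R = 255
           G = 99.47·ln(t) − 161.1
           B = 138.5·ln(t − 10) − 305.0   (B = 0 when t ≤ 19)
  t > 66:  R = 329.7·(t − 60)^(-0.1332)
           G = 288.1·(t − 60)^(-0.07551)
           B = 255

0.992

At 8201 K (t = 82.01):
  G = 288.1·(82.01 − 60)^(-0.07551) = 288.1·22.01^(-0.07551) = 288.1·0.79181 = 228.119.
At 4917 K (t = 49.17):
  G = 99.47·ln 49.17 − 161.1 = 99.47·3.8953 − 161.1 = 226.364.
Gain = 226.364 / 228.119 = 0.9923 → 0.992.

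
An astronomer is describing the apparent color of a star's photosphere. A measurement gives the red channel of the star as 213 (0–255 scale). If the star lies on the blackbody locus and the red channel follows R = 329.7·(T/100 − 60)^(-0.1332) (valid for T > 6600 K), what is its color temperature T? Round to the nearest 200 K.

8600 K

(t − 60)^(-0.1332) = 213/329.7 = 0.64604.
t − 60 = 0.64604^(1/-0.1332) = 0.64604^(-7.508) = 26.575, so t = 86.575.
T = 100·t = 8657 K → 8600 K to the nearest 200 K.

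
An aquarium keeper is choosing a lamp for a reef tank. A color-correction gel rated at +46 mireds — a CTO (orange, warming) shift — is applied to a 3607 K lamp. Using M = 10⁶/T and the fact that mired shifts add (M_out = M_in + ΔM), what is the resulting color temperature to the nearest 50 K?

3100 K

M_in = 10⁶/3607 = 277.24 mireds.
M_out = 277.24 + (+46) = 323.24 mireds.
T_out = 10⁶/323.24 = 3093.7 K → 3100 K.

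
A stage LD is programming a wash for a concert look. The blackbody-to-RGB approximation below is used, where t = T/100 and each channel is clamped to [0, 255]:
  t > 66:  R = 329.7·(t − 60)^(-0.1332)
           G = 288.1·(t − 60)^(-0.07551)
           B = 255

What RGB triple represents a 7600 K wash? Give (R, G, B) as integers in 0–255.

t = 7600/100 = 76; the t > 66 branch applies.
R = 329.7·(76 − 60)^(-0.1332) = 329.7·16^(-0.1332) = 329.7·0.69121 = 227.893.
G = 288.1·(76 − 60)^(-0.07551) = 288.1·16^(-0.07551) = 288.1·0.81110 = 233.679.
B = 255 by definition for t > 66.
Rounded: (228, 234, 255).

(228, 234, 255)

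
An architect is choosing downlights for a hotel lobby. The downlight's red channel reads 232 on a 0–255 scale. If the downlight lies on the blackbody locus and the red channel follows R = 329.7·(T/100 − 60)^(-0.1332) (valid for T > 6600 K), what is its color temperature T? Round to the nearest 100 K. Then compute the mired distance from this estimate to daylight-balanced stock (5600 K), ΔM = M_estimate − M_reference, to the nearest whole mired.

-43 mireds

(t − 60)^(-0.1332) = 232/329.7 = 0.70367.
t − 60 = 0.70367^(1/-0.1332) = 0.70367^(-7.508) = 13.992, so t = 73.992.
T = 100·t = 7399 K → 7400 K to the nearest 100 K.
M_estimate = 10⁶/7400 = 135.14; M_reference = 10⁶/5600 = 178.57.
ΔM = 135.14 − 178.57 = -43.44 → -43 mireds.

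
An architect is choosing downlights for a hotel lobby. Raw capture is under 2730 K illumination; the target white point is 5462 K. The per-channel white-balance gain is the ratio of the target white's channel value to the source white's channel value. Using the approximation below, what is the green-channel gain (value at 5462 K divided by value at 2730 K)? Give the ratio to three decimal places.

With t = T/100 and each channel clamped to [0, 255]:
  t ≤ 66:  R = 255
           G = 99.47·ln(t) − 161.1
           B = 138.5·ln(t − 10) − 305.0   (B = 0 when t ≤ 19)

1.411

At 2730 K (t = 27.3):
  G = 99.47·ln 27.3 − 161.1 = 99.47·3.3069 − 161.1 = 167.836.
At 5462 K (t = 54.62):
  G = 99.47·ln 54.62 − 161.1 = 99.47·4.0004 − 161.1 = 236.820.
Gain = 236.820 / 167.836 = 1.4110 → 1.411.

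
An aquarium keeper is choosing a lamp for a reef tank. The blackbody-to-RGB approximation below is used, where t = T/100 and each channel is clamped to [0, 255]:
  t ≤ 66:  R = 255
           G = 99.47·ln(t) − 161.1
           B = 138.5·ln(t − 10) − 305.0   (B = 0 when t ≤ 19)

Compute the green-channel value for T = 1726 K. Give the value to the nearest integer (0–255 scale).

t = 1726/100 = 17.26; the t ≤ 66 branch applies.
G = 99.47·ln 17.26 − 161.1 = 99.47·2.8484 − 161.1 = 122.230.
Rounded: 122.

122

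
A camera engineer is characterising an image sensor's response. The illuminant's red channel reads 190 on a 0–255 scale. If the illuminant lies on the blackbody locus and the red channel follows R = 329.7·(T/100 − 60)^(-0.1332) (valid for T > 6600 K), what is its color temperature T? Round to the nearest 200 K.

(t − 60)^(-0.1332) = 190/329.7 = 0.57628.
t − 60 = 0.57628^(1/-0.1332) = 0.57628^(-7.508) = 62.667, so t = 122.667.
T = 100·t = 12267 K → 12200 K to the nearest 200 K.

12200 K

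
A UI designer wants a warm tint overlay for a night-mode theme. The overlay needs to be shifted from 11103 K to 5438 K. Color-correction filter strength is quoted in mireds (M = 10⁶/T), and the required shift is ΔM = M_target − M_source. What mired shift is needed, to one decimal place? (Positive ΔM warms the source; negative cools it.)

M_source = 10⁶/11103 = 90.066; M_target = 10⁶/5438 = 183.891.
ΔM = 183.891 − 90.066 = 93.825 → +93.8 mireds, a warming shift.

+93.8 mireds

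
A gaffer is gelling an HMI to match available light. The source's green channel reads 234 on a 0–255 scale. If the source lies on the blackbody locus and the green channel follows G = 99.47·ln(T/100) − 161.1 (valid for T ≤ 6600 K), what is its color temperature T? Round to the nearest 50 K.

ln t = (234 + 161.1) / 99.47 = 3.9721.
t = e^3.9721 = 53.093.
T = 100·t = 5309 K → 5300 K to the nearest 50 K.

5300 K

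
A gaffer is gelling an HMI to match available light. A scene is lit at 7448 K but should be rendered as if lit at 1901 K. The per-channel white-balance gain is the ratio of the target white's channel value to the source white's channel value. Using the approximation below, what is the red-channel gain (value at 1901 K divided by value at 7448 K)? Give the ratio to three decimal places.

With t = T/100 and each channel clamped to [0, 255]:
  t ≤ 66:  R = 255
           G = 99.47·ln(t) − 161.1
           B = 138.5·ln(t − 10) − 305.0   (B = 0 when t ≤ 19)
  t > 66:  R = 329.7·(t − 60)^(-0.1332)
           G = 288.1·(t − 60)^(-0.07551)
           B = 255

1.104

At 7448 K (t = 74.48):
  R = 329.7·(74.48 − 60)^(-0.1332) = 329.7·14.48^(-0.1332) = 329.7·0.70046 = 230.943.
At 1901 K (t = 19.01):
  R = 255 by definition for t ≤ 66.
Gain = 255.000 / 230.943 = 1.1042 → 1.104.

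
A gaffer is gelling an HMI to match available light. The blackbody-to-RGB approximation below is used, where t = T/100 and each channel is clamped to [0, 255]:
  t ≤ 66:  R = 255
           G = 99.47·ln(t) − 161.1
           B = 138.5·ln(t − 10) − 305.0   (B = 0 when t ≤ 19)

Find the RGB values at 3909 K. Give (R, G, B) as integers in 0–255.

(255, 204, 162)

t = 3909/100 = 39.09; the t ≤ 66 branch applies.
R = 255 by definition for t ≤ 66.
G = 99.47·ln 39.09 − 161.1 = 99.47·3.6659 − 161.1 = 203.544.
B = 138.5·ln(39.09 − 10) − 305.0 = 138.5·ln 29.09 − 305.0 = 138.5·3.3704 − 305.0 = 161.800.
Rounded: (255, 204, 162).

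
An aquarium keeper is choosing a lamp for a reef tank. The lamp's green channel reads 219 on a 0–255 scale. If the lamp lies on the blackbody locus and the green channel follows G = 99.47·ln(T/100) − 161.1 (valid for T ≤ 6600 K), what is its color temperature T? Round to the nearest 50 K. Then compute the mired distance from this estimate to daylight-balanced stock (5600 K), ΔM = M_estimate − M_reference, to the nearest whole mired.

ln t = (219 + 161.1) / 99.47 = 3.8213.
t = e^3.8213 = 45.661.
T = 100·t = 4566 K → 4550 K to the nearest 50 K.
M_estimate = 10⁶/4550 = 219.78; M_reference = 10⁶/5600 = 178.57.
ΔM = 219.78 − 178.57 = 41.21 → +41 mireds.

+41 mireds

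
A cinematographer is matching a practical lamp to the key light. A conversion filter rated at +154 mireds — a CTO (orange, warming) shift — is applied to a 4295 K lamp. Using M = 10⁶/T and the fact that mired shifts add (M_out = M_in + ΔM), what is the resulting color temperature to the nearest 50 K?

M_in = 10⁶/4295 = 232.83 mireds.
M_out = 232.83 + (+154) = 386.83 mireds.
T_out = 10⁶/386.83 = 2585.1 K → 2600 K.

2600 K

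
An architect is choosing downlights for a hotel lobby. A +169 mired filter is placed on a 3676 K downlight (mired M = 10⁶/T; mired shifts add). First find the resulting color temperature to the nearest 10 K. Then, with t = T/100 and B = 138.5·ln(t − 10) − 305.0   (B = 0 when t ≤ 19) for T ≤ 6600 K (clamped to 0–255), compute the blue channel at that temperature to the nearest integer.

M_in = 10⁶/3676 = 272.03; M_out = 272.03 + (+169) = 441.03.
T_out = 10⁶/441.03 = 2267.4 K → 2270 K; t = 22.7.
B = 138.5·ln(22.7 − 10) − 305.0 = 138.5·ln 12.7 − 305.0 = 138.5·2.5416 − 305.0 = 47.012.
Rounded: 47.

47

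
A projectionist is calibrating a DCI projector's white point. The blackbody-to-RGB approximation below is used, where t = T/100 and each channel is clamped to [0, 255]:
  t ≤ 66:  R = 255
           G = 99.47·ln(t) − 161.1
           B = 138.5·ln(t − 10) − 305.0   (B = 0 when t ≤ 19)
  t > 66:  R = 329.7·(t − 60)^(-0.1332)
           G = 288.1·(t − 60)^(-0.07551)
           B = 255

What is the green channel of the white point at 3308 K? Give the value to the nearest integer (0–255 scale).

187

t = 3308/100 = 33.08; the t ≤ 66 branch applies.
G = 99.47·ln 33.08 − 161.1 = 99.47·3.4989 − 161.1 = 186.938.
Rounded: 187.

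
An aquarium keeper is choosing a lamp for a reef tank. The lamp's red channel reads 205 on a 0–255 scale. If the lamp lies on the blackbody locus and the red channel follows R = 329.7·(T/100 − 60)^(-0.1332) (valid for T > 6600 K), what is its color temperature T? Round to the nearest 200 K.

9600 K

(t − 60)^(-0.1332) = 205/329.7 = 0.62178.
t − 60 = 0.62178^(1/-0.1332) = 0.62178^(-7.508) = 35.423, so t = 95.423.
T = 100·t = 9542 K → 9600 K to the nearest 200 K.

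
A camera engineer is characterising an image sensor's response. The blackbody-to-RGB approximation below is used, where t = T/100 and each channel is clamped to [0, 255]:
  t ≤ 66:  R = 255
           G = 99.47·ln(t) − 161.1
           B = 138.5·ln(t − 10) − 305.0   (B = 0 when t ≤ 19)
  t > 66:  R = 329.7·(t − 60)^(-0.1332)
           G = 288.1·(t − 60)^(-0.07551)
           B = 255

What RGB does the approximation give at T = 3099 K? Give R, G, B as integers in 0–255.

t = 3099/100 = 30.99; the t ≤ 66 branch applies.
R = 255 by definition for t ≤ 66.
G = 99.47·ln 30.99 − 161.1 = 99.47·3.4337 − 161.1 = 180.447.
B = 138.5·ln(30.99 − 10) − 305.0 = 138.5·ln 20.99 − 305.0 = 138.5·3.0440 − 305.0 = 116.600.
Rounded: (255, 180, 117).

R=255, G=180, B=117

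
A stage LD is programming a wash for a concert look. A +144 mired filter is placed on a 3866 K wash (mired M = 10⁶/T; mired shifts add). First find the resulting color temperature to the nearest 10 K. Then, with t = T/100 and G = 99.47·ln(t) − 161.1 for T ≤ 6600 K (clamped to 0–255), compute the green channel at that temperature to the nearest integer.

M_in = 10⁶/3866 = 258.67; M_out = 258.67 + (+144) = 402.67.
T_out = 10⁶/402.67 = 2483.5 K → 2480 K; t = 24.8.
G = 99.47·ln 24.8 − 161.1 = 99.47·3.2108 − 161.1 = 158.283.
Rounded: 158.

158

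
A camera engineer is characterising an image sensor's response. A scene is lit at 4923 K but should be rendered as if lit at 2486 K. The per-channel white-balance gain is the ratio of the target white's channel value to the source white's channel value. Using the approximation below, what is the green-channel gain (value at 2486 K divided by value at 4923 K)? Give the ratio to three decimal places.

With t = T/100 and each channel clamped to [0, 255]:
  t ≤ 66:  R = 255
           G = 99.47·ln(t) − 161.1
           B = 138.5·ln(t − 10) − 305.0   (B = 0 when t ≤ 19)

At 4923 K (t = 49.23):
  G = 99.47·ln 49.23 − 161.1 = 99.47·3.8965 − 161.1 = 226.485.
At 2486 K (t = 24.86):
  G = 99.47·ln 24.86 − 161.1 = 99.47·3.2133 − 161.1 = 158.523.
Gain = 158.523 / 226.485 = 0.6999 → 0.700.

0.700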